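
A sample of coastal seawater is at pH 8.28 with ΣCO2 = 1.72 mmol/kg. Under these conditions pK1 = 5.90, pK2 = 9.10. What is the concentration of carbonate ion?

α₂ = 1 / (1 + [H⁺]/K2 + [H⁺]²/(K1K2)) = 1 / (1 + 10^+0.82 + 10^-1.56)
   = 1 / (1 + 6.6069 + 0.027542) = 1/7.6345 = 0.1310
[CO3²⁻] = α₂ × DIC = 0.1310 × 1.72 = 0.225 mmol/kg

[CO3²⁻] = 0.225 mmol/kg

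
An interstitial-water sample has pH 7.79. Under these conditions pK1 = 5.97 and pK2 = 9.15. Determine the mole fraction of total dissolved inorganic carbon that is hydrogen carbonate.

α₁ = 1 / (1 + [H⁺]/K1 + K2/[H⁺]) = 1 / (1 + 10^-1.82 + 10^-1.36)
   = 1 / (1 + 0.015136 + 0.043652) = 1/1.0588 = 0.9445

α₁ = 0.944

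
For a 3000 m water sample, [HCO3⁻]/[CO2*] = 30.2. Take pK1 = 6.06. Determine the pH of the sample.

pH = 7.54

From K1 = [H⁺][HCO3⁻]/[CO2*]:  pH = pK1 + log₁₀([HCO3⁻]/[CO2*])
log₁₀(30.2) = +1.480
pH = 6.06 + (+1.480) = 7.54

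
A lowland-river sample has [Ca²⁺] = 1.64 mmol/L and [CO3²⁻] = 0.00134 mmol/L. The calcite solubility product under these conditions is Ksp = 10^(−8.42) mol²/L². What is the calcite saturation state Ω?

Ksp = 10^(−8.42) = 3.802×10^-9
Ω = [Ca²⁺][CO3²⁻]/Ksp = (1.64×10^-3)(0.00134×10^-3) / 3.802×10^-9 = 0.578

Ω = 0.578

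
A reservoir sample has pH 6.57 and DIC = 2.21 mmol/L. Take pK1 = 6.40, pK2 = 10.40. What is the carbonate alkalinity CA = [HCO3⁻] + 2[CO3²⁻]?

CA = [HCO3⁻] + 2[CO3²⁻] = (α₁ + 2α₂)·DIC
At pH 6.57: [H⁺]/K1 = 10^-0.17 = 0.67608, K2/[H⁺] = 10^-3.83 = 0.00014791
α₁ = 1/(1 + 0.67608 + 0.00014791) = 1/1.6762 = 0.5966; α₂ = α₁·K2/[H⁺] = 8.824×10^-5
α₁ + 2α₂ = 0.5968
CA = 0.5968 × 2.21 = 1.32 mmol/L

CA = 1.32 mmol/L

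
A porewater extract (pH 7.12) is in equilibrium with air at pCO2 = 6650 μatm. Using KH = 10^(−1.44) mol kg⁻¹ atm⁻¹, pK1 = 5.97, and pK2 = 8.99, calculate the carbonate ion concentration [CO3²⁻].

[CO3²⁻] = 0.0460 mmol/kg

[CO2*] = KH · pCO2 = 10^(−1.44) × 6650×10^-6 = 2.414×10^-4 mol/kg
α₀ = 1/(1 + K1/[H⁺] + K1K2/[H⁺]²) = 1/(1 + 10^+1.15 + 10^-0.72) = 0.06529
DIC = [CO2*]/α₀ = 2.414×10^-4 / 0.06529 = 3.698 mmol/kg
[CO3²⁻] = α₂·DIC; α₂ = 0.01244, so [CO3²⁻] = 0.01244 × 3.698 = 0.0460 mmol/kg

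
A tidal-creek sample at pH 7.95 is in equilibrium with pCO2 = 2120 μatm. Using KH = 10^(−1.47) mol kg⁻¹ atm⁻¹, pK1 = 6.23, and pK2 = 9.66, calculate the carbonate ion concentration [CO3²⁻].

[CO2*] = KH · pCO2 = 10^(−1.47) × 2120×10^-6 = 7.183×10^-5 mol/kg
α₀ = 1/(1 + K1/[H⁺] + K1K2/[H⁺]²) = 1/(1 + 10^+1.72 + 10^+0.01) = 0.01835
DIC = [CO2*]/α₀ = 7.183×10^-5 / 0.01835 = 3.915 mmol/kg
[CO3²⁻] = α₂·DIC; α₂ = 0.01877, so [CO3²⁻] = 0.01877 × 3.915 = 0.0735 mmol/kg

[CO3²⁻] = 0.0735 mmol/kg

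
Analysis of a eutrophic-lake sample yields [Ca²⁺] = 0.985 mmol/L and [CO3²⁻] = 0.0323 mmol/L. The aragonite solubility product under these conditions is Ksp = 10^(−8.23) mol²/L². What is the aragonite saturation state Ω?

Ω = 5.40

Ksp = 10^(−8.23) = 5.888×10^-9
Ω = [Ca²⁺][CO3²⁻]/Ksp = (0.985×10^-3)(0.0323×10^-3) / 5.888×10^-9 = 5.40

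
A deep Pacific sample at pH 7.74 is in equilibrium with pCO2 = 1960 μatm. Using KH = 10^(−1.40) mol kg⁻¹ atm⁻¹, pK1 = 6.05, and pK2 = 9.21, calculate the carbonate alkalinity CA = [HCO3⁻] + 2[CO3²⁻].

CA = 4.08 mmol/kg

[CO2*] = KH · pCO2 = 10^(−1.40) × 1960×10^-6 = 7.803×10^-5 mol/kg
α₀ = 1/(1 + K1/[H⁺] + K1K2/[H⁺]²) = 1/(1 + 10^+1.69 + 10^+0.22) = 0.01937
DIC = [CO2*]/α₀ = 7.803×10^-5 / 0.01937 = 4.029 mmol/kg
CA = (α₁ + 2α₂)·DIC = (0.9485 + 2×0.03214) × 4.029 = 4.08 mmol/kg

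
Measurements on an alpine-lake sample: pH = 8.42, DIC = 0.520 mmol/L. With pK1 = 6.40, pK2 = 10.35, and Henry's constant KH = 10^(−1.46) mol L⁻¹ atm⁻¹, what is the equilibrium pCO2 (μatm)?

pCO2 = 140 μatm

α₀ = 1 / (1 + K1/[H⁺] + K1K2/[H⁺]²) = 1 / (1 + 10^+2.02 + 10^+0.09)
   = 1 / (1 + 104.71 + 1.2303) = 1/106.94 = 0.009351
[CO2*] = α₀ × DIC = 0.009351 × 0.520 = 0.004862 mmol/L = 4.862 μmol/L
pCO2 = [CO2*]/KH = 4.862×10^-6 / 3.467×10^-2 = 140 μatm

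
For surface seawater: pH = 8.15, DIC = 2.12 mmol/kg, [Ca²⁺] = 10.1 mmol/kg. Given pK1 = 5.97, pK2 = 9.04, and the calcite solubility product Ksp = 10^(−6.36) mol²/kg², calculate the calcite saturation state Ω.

Ω = 5.57

α₂ = 1 / (1 + [H⁺]/K2 + [H⁺]²/(K1K2)) = 1 / (1 + 10^+0.89 + 10^-1.29)
   = 1 / (1 + 7.7625 + 0.051286) = 1/8.8138 = 0.1135
[CO3²⁻] = α₂ × DIC = 0.1135 × 2.12 = 0.2405 mmol/kg
Ksp = 10^(−6.36) = 4.365×10^-7
Ω = [Ca²⁺][CO3²⁻]/Ksp = (10.1×10^-3)(2.405×10^-4) / 4.365×10^-7 = 5.57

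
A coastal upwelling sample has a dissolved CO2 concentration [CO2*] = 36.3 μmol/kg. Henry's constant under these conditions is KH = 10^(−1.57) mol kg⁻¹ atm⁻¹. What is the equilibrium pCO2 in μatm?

pCO2 = 1350 μatm

KH = 10^(−1.57) = 2.692×10^-2 mol kg⁻¹ atm⁻¹
pCO2 = [CO2*]/KH = 36.3×10^-6 / 2.692×10^-2 = 1.35×10^-3 atm = 1350 μatm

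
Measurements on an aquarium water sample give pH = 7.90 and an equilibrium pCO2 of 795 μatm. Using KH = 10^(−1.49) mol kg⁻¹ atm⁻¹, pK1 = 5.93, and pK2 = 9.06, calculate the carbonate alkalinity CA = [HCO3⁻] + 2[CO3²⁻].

[CO2*] = KH · pCO2 = 10^(−1.49) × 795×10^-6 = 2.573×10^-5 mol/kg
α₀ = 1/(1 + K1/[H⁺] + K1K2/[H⁺]²) = 1/(1 + 10^+1.97 + 10^+0.81) = 0.009922
DIC = [CO2*]/α₀ = 2.573×10^-5 / 0.009922 = 2.593 mmol/kg
CA = (α₁ + 2α₂)·DIC = (0.9260 + 2×0.06406) × 2.593 = 2.73 mmol/kg

CA = 2.73 mmol/kg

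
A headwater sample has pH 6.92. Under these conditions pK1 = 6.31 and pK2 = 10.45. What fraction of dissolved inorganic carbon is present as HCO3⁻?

α₁ = 0.803

α₁ = 1 / (1 + [H⁺]/K1 + K2/[H⁺]) = 1 / (1 + 10^-0.61 + 10^-3.53)
   = 1 / (1 + 0.24547 + 0.00029512) = 1/1.2458 = 0.8027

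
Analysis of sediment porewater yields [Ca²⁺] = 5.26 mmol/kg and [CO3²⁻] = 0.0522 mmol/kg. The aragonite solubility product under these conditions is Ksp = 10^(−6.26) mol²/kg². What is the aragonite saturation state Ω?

Ω = 0.500

Ksp = 10^(−6.26) = 5.495×10^-7
Ω = [Ca²⁺][CO3²⁻]/Ksp = (5.26×10^-3)(0.0522×10^-3) / 5.495×10^-7 = 0.500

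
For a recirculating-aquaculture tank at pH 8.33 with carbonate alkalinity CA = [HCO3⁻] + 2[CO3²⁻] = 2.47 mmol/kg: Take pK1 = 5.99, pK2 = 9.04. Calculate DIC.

CA = [HCO3⁻] + 2[CO3²⁻] = (α₁ + 2α₂)·DIC
At pH 8.33: [H⁺]/K1 = 10^-2.34 = 0.0045709, K2/[H⁺] = 10^-0.71 = 0.19498
α₁ = 1/(1 + 0.0045709 + 0.19498) = 1/1.1996 = 0.8336; α₂ = α₁·K2/[H⁺] = 0.1625
α₁ + 2α₂ = 1.1587
DIC = CA / (α₁ + 2α₂) = 2.47 / 1.1587 = 2.13 mmol/kg

DIC = 2.13 mmol/kg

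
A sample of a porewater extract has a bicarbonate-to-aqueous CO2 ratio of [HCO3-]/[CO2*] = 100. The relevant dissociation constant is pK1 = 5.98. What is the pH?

From K1 = [H⁺][HCO3-]/[CO2*]:  pH = pK1 + log₁₀([HCO3-]/[CO2*])
log₁₀(100) = +2.000
pH = 5.98 + (+2.000) = 7.98

pH = 7.98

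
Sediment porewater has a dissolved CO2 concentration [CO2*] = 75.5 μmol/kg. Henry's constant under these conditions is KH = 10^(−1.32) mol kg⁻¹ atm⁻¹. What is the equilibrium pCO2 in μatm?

KH = 10^(−1.32) = 4.786×10^-2 mol kg⁻¹ atm⁻¹
pCO2 = [CO2*]/KH = 75.5×10^-6 / 4.786×10^-2 = 1.58×10^-3 atm = 1580 μatm

pCO2 = 1580 μatm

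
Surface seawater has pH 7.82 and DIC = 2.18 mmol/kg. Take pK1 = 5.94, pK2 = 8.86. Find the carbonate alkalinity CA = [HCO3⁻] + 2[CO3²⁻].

CA = 2.33 mmol/kg

CA = [HCO3⁻] + 2[CO3²⁻] = (α₁ + 2α₂)·DIC
At pH 7.82: [H⁺]/K1 = 10^-1.88 = 0.013183, K2/[H⁺] = 10^-1.04 = 0.091201
α₁ = 1/(1 + 0.013183 + 0.091201) = 1/1.1044 = 0.9055; α₂ = α₁·K2/[H⁺] = 0.08258
α₁ + 2α₂ = 1.0706
CA = 1.0706 × 2.18 = 2.33 mmol/kg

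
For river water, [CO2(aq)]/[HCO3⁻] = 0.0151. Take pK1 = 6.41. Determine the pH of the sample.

From K1 = [H⁺][HCO3⁻]/[CO2(aq)]:  pH = pK1 − log₁₀([CO2(aq)]/[HCO3⁻])
log₁₀(0.0151) = -1.821
pH = 6.41 − (-1.821) = 8.23

pH = 8.23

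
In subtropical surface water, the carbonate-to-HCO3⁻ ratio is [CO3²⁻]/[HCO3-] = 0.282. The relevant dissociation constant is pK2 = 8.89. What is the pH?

pH = 8.34

From K2 = [H⁺][CO3²⁻]/[HCO3-]:  pH = pK2 + log₁₀([CO3²⁻]/[HCO3-])
log₁₀(0.282) = -0.550
pH = 8.89 + (-0.550) = 8.34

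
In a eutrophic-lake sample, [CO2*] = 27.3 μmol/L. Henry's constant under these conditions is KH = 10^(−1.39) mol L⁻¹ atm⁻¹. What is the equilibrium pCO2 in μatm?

KH = 10^(−1.39) = 4.074×10^-2 mol L⁻¹ atm⁻¹
pCO2 = [CO2*]/KH = 27.3×10^-6 / 4.074×10^-2 = 6.70×10^-4 atm = 670 μatm

pCO2 = 670 μatm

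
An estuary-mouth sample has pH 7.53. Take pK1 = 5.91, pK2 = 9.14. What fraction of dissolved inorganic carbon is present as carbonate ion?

α₂ = 0.0234

α₂ = 1 / (1 + [H⁺]/K2 + [H⁺]²/(K1K2)) = 1 / (1 + 10^+1.61 + 10^-0.01)
   = 1 / (1 + 40.738 + 0.97724) = 1/42.715 = 0.02341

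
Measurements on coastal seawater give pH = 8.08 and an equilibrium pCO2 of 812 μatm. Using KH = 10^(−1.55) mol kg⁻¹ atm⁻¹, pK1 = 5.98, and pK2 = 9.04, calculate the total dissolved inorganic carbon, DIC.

DIC = 3.22 mmol/kg

[CO2*] = KH · pCO2 = 10^(−1.55) × 812×10^-6 = 2.289×10^-5 mol/kg
α₀ = 1/(1 + K1/[H⁺] + K1K2/[H⁺]²) = 1/(1 + 10^+2.10 + 10^+1.14) = 0.007108
DIC = [CO2*]/α₀ = 2.289×10^-5 / 0.007108 = 3.22 mmol/kg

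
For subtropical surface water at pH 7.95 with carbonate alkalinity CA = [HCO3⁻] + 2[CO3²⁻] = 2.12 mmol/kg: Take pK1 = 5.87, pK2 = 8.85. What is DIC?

DIC = 1.92 mmol/kg

CA = [HCO3⁻] + 2[CO3²⁻] = (α₁ + 2α₂)·DIC
At pH 7.95: [H⁺]/K1 = 10^-2.08 = 0.0083176, K2/[H⁺] = 10^-0.90 = 0.12589
α₁ = 1/(1 + 0.0083176 + 0.12589) = 1/1.1342 = 0.8817; α₂ = α₁·K2/[H⁺] = 0.1110
α₁ + 2α₂ = 1.1037
DIC = CA / (α₁ + 2α₂) = 2.12 / 1.1037 = 1.92 mmol/kg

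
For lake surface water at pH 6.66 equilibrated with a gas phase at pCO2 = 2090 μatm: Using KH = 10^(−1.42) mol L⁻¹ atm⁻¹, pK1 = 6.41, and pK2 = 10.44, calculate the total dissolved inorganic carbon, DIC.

DIC = 0.221 mmol/L

[CO2*] = KH · pCO2 = 10^(−1.42) × 2090×10^-6 = 7.946×10^-5 mol/L
α₀ = 1/(1 + K1/[H⁺] + K1K2/[H⁺]²) = 1/(1 + 10^+0.25 + 10^-3.53) = 0.3599
DIC = [CO2*]/α₀ = 7.946×10^-5 / 0.3599 = 0.221 mmol/L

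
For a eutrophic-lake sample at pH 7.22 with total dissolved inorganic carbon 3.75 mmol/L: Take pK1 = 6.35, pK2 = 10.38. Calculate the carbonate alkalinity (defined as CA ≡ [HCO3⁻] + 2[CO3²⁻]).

CA = 3.31 mmol/L

CA = [HCO3⁻] + 2[CO3²⁻] = (α₁ + 2α₂)·DIC
At pH 7.22: [H⁺]/K1 = 10^-0.87 = 0.13490, K2/[H⁺] = 10^-3.16 = 0.00069183
α₁ = 1/(1 + 0.13490 + 0.00069183) = 1/1.1356 = 0.8806; α₂ = α₁·K2/[H⁺] = 0.0006092
α₁ + 2α₂ = 0.8818
CA = 0.8818 × 3.75 = 3.31 mmol/L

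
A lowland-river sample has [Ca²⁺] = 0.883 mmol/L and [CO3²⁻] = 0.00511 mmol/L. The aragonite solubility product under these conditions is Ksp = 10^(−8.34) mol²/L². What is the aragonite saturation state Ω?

Ω = 0.987

Ksp = 10^(−8.34) = 4.571×10^-9
Ω = [Ca²⁺][CO3²⁻]/Ksp = (0.883×10^-3)(0.00511×10^-3) / 4.571×10^-9 = 0.987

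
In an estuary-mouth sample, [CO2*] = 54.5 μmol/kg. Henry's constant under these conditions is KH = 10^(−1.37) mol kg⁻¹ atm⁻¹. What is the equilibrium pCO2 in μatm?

pCO2 = 1280 μatm

KH = 10^(−1.37) = 4.266×10^-2 mol kg⁻¹ atm⁻¹
pCO2 = [CO2*]/KH = 54.5×10^-6 / 4.266×10^-2 = 1.28×10^-3 atm = 1280 μatm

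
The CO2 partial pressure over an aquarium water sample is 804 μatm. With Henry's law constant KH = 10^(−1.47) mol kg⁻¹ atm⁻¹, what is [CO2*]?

[CO2*] = 27.2 μmol/kg

KH = 10^(−1.47) = 3.388×10^-2 mol kg⁻¹ atm⁻¹
[CO2*] = KH · pCO2 = 3.388×10^-2 × 804×10^-6 atm = 2.72×10^-5 mol/kg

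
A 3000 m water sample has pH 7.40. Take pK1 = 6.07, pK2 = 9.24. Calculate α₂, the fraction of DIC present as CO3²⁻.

α₂ = 1 / (1 + [H⁺]/K2 + [H⁺]²/(K1K2)) = 1 / (1 + 10^+1.84 + 10^+0.51)
   = 1 / (1 + 69.183 + 3.2359) = 1/73.419 = 0.01362

α₂ = 0.0136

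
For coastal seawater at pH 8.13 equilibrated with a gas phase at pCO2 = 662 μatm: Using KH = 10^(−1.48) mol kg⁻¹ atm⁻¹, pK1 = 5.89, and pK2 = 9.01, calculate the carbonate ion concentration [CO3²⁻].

[CO3²⁻] = 0.502 mmol/kg

[CO2*] = KH · pCO2 = 10^(−1.48) × 662×10^-6 = 2.192×10^-5 mol/kg
α₀ = 1/(1 + K1/[H⁺] + K1K2/[H⁺]²) = 1/(1 + 10^+2.24 + 10^+1.36) = 0.005058
DIC = [CO2*]/α₀ = 2.192×10^-5 / 0.005058 = 4.334 mmol/kg
[CO3²⁻] = α₂·DIC; α₂ = 0.1159, so [CO3²⁻] = 0.1159 × 4.334 = 0.502 mmol/kg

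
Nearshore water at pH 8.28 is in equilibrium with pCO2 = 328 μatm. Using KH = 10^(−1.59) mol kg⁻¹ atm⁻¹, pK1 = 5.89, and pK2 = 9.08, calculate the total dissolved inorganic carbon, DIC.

[CO2*] = KH · pCO2 = 10^(−1.59) × 328×10^-6 = 8.431×10^-6 mol/kg
α₀ = 1/(1 + K1/[H⁺] + K1K2/[H⁺]²) = 1/(1 + 10^+2.39 + 10^+1.59) = 0.003504
DIC = [CO2*]/α₀ = 8.431×10^-6 / 0.003504 = 2.41 mmol/kg

DIC = 2.41 mmol/kg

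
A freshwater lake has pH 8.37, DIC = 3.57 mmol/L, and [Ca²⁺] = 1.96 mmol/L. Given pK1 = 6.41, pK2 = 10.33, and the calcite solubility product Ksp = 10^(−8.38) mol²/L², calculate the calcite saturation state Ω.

Ω = 18.0

α₂ = 1 / (1 + [H⁺]/K2 + [H⁺]²/(K1K2)) = 1 / (1 + 10^+1.96 + 10^+0.00)
   = 1 / (1 + 91.201 + 1.0000) = 1/93.201 = 0.01073
[CO3²⁻] = α₂ × DIC = 0.01073 × 3.57 = 0.03830 mmol/L
Ksp = 10^(−8.38) = 4.169×10^-9
Ω = [Ca²⁺][CO3²⁻]/Ksp = (1.96×10^-3)(3.830×10^-5) / 4.169×10^-9 = 18.0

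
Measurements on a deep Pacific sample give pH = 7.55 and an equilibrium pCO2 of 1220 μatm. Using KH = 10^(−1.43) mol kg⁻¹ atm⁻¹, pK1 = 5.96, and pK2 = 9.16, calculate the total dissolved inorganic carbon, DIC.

[CO2*] = KH · pCO2 = 10^(−1.43) × 1220×10^-6 = 4.533×10^-5 mol/kg
α₀ = 1/(1 + K1/[H⁺] + K1K2/[H⁺]²) = 1/(1 + 10^+1.59 + 10^-0.02) = 0.02447
DIC = [CO2*]/α₀ = 4.533×10^-5 / 0.02447 = 1.85 mmol/kg

DIC = 1.85 mmol/kg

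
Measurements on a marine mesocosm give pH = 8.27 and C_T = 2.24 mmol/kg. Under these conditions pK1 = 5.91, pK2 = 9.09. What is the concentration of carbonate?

α₂ = 1 / (1 + [H⁺]/K2 + [H⁺]²/(K1K2)) = 1 / (1 + 10^+0.82 + 10^-1.54)
   = 1 / (1 + 6.6069 + 0.028840) = 1/7.6358 = 0.1310
[CO3²⁻] = α₂ × DIC = 0.1310 × 2.24 = 0.293 mmol/kg

[CO3²⁻] = 0.293 mmol/kg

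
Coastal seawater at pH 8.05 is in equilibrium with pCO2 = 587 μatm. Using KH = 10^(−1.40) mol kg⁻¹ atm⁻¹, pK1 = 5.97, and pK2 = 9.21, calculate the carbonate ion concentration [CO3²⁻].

[CO2*] = KH · pCO2 = 10^(−1.40) × 587×10^-6 = 2.337×10^-5 mol/kg
α₀ = 1/(1 + K1/[H⁺] + K1K2/[H⁺]²) = 1/(1 + 10^+2.08 + 10^+0.92) = 0.007719
DIC = [CO2*]/α₀ = 2.337×10^-5 / 0.007719 = 3.027 mmol/kg
[CO3²⁻] = α₂·DIC; α₂ = 0.06421, so [CO3²⁻] = 0.06421 × 3.027 = 0.194 mmol/kg

[CO3²⁻] = 0.194 mmol/kg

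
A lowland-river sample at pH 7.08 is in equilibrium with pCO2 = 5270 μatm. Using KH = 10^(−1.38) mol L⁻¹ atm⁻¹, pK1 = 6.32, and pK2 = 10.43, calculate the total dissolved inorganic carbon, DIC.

[CO2*] = KH · pCO2 = 10^(−1.38) × 5270×10^-6 = 2.197×10^-4 mol/L
α₀ = 1/(1 + K1/[H⁺] + K1K2/[H⁺]²) = 1/(1 + 10^+0.76 + 10^-2.59) = 0.1480
DIC = [CO2*]/α₀ = 2.197×10^-4 / 0.1480 = 1.48 mmol/L

DIC = 1.48 mmol/L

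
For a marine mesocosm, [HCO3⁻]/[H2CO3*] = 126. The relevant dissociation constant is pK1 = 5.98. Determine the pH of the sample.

From K1 = [H⁺][HCO3⁻]/[H2CO3*]:  pH = pK1 + log₁₀([HCO3⁻]/[H2CO3*])
log₁₀(126) = +2.100
pH = 5.98 + (+2.100) = 8.08

pH = 8.08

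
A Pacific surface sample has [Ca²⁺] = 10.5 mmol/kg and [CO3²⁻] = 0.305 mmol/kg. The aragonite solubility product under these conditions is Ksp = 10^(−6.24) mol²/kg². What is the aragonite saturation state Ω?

Ω = 5.57

Ksp = 10^(−6.24) = 5.754×10^-7
Ω = [Ca²⁺][CO3²⁻]/Ksp = (10.5×10^-3)(0.305×10^-3) / 5.754×10^-7 = 5.57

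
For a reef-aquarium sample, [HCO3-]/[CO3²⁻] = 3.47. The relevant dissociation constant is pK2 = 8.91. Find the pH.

pH = 8.37

From K2 = [H⁺][CO3²⁻]/[HCO3-]:  pH = pK2 − log₁₀([HCO3-]/[CO3²⁻])
log₁₀(3.47) = +0.540
pH = 8.91 − (+0.540) = 8.37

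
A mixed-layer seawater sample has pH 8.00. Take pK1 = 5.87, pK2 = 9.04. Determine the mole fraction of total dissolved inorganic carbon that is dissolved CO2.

α₀ = 0.00675

α₀ = 1 / (1 + K1/[H⁺] + K1K2/[H⁺]²) = 1 / (1 + 10^+2.13 + 10^+1.09)
   = 1 / (1 + 134.90 + 12.303) = 1/148.20 = 0.006748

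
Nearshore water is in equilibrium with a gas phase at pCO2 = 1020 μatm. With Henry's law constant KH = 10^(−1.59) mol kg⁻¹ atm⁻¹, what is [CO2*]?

[CO2*] = 26.2 μmol/kg

KH = 10^(−1.59) = 2.570×10^-2 mol kg⁻¹ atm⁻¹
[CO2*] = KH · pCO2 = 2.570×10^-2 × 1020×10^-6 atm = 2.62×10^-5 mol/kg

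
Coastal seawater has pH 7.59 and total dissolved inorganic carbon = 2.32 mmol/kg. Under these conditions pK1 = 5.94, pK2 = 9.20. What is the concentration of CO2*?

[CO2*] = 0.0496 mmol/kg

α₀ = 1 / (1 + K1/[H⁺] + K1K2/[H⁺]²) = 1 / (1 + 10^+1.65 + 10^+0.04)
   = 1 / (1 + 44.668 + 1.0965) = 1/46.765 = 0.02138
[CO2*] = α₀ × DIC = 0.02138 × 2.32 = 0.0496 mmol/kg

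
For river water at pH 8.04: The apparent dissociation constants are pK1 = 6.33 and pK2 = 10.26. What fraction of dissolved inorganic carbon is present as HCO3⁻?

α₁ = 0.975

α₁ = 1 / (1 + [H⁺]/K1 + K2/[H⁺]) = 1 / (1 + 10^-1.71 + 10^-2.22)
   = 1 / (1 + 0.019498 + 0.0060256) = 1/1.0255 = 0.9751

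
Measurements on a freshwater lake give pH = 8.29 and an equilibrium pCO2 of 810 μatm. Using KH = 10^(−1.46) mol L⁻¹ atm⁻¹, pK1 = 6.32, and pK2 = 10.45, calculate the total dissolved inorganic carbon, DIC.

[CO2*] = KH · pCO2 = 10^(−1.46) × 810×10^-6 = 2.809×10^-5 mol/L
α₀ = 1/(1 + K1/[H⁺] + K1K2/[H⁺]²) = 1/(1 + 10^+1.97 + 10^-0.19) = 0.01053
DIC = [CO2*]/α₀ = 2.809×10^-5 / 0.01053 = 2.67 mmol/L

DIC = 2.67 mmol/L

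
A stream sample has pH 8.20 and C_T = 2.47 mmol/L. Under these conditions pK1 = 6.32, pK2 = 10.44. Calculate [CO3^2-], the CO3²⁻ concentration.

[CO3²⁻] = 13.9 μmol/L

α₂ = 1 / (1 + [H⁺]/K2 + [H⁺]²/(K1K2)) = 1 / (1 + 10^+2.24 + 10^+0.36)
   = 1 / (1 + 173.78 + 2.2909) = 1/177.07 = 0.005647
[CO3²⁻] = α₂ × DIC = 0.005647 × 2.47 = 0.0139 mmol/L = 13.9 μmol/L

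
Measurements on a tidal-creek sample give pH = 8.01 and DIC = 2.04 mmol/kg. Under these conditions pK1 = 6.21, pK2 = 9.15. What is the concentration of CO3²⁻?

α₂ = 1 / (1 + [H⁺]/K2 + [H⁺]²/(K1K2)) = 1 / (1 + 10^+1.14 + 10^-0.66)
   = 1 / (1 + 13.804 + 0.21878) = 1/15.023 = 0.06657
[CO3²⁻] = α₂ × DIC = 0.06657 × 2.04 = 0.136 mmol/kg

[CO3²⁻] = 0.136 mmol/kg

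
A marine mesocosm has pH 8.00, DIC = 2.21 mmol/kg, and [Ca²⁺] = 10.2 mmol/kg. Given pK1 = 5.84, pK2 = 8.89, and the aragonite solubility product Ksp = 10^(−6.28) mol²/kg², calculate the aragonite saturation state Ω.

Ω = 4.87

α₂ = 1 / (1 + [H⁺]/K2 + [H⁺]²/(K1K2)) = 1 / (1 + 10^+0.89 + 10^-1.27)
   = 1 / (1 + 7.7625 + 0.053703) = 1/8.8162 = 0.1134
[CO3²⁻] = α₂ × DIC = 0.1134 × 2.21 = 0.2507 mmol/kg
Ksp = 10^(−6.28) = 5.248×10^-7
Ω = [Ca²⁺][CO3²⁻]/Ksp = (10.2×10^-3)(2.507×10^-4) / 5.248×10^-7 = 4.87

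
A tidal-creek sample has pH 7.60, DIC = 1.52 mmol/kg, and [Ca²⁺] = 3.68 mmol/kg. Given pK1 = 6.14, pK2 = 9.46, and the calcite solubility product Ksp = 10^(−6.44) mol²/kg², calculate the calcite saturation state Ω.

Ω = 0.203

α₂ = 1 / (1 + [H⁺]/K2 + [H⁺]²/(K1K2)) = 1 / (1 + 10^+1.86 + 10^+0.40)
   = 1 / (1 + 72.444 + 2.5119) = 1/75.955 = 0.01317
[CO3²⁻] = α₂ × DIC = 0.01317 × 1.52 = 0.02001 mmol/kg
Ksp = 10^(−6.44) = 3.631×10^-7
Ω = [Ca²⁺][CO3²⁻]/Ksp = (3.68×10^-3)(2.001×10^-5) / 3.631×10^-7 = 0.203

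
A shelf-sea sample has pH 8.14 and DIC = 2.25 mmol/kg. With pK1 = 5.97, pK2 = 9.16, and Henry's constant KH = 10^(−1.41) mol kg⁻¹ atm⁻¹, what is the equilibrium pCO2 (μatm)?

α₀ = 1 / (1 + K1/[H⁺] + K1K2/[H⁺]²) = 1 / (1 + 10^+2.17 + 10^+1.15)
   = 1 / (1 + 147.91 + 14.125) = 1/163.04 = 0.006134
[CO2*] = α₀ × DIC = 0.006134 × 2.25 = 0.01380 mmol/kg = 13.80 μmol/kg
pCO2 = [CO2*]/KH = 1.380×10^-5 / 3.890×10^-2 = 355 μatm

pCO2 = 355 μatm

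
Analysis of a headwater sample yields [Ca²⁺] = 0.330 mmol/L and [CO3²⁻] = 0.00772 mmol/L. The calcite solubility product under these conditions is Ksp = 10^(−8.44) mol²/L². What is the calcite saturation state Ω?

Ω = 0.702

Ksp = 10^(−8.44) = 3.631×10^-9
Ω = [Ca²⁺][CO3²⁻]/Ksp = (0.330×10^-3)(0.00772×10^-3) / 3.631×10^-9 = 0.702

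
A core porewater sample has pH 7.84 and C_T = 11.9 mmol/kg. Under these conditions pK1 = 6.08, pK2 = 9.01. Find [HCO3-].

α₁ = 1 / (1 + [H⁺]/K1 + K2/[H⁺]) = 1 / (1 + 10^-1.76 + 10^-1.17)
   = 1 / (1 + 0.017378 + 0.067608) = 1/1.0850 = 0.9217
[HCO3⁻] = α₁ × DIC = 0.9217 × 11.9 = 11.0 mmol/kg

[HCO3⁻] = 11.0 mmol/kg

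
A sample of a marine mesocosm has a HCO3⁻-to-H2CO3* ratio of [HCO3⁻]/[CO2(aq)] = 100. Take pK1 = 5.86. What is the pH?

pH = 7.86

From K1 = [H⁺][HCO3⁻]/[CO2(aq)]:  pH = pK1 + log₁₀([HCO3⁻]/[CO2(aq)])
log₁₀(100) = +2.000
pH = 5.86 + (+2.000) = 7.86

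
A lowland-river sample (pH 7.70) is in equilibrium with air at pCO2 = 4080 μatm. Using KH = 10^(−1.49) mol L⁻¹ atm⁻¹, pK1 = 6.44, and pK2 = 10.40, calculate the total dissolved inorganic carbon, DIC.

DIC = 2.54 mmol/L

[CO2*] = KH · pCO2 = 10^(−1.49) × 4080×10^-6 = 1.320×10^-4 mol/L
α₀ = 1/(1 + K1/[H⁺] + K1K2/[H⁺]²) = 1/(1 + 10^+1.26 + 10^-1.44) = 0.05199
DIC = [CO2*]/α₀ = 1.320×10^-4 / 0.05199 = 2.54 mmol/L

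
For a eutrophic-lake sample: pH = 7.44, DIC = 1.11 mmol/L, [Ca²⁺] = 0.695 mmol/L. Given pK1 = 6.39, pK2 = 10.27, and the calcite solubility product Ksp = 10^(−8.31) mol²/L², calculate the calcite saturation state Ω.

Ω = 0.214

α₂ = 1 / (1 + [H⁺]/K2 + [H⁺]²/(K1K2)) = 1 / (1 + 10^+2.83 + 10^+1.78)
   = 1 / (1 + 676.08 + 60.256) = 1/737.34 = 0.001356
[CO3²⁻] = α₂ × DIC = 0.001356 × 1.11 = 0.001505 mmol/L = 1.505 μmol/L
Ksp = 10^(−8.31) = 4.898×10^-9
Ω = [Ca²⁺][CO3²⁻]/Ksp = (0.695×10^-3)(1.505×10^-6) / 4.898×10^-9 = 0.214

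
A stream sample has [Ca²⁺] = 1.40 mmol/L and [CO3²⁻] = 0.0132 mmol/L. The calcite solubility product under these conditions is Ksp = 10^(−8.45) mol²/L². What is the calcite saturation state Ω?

Ksp = 10^(−8.45) = 3.548×10^-9
Ω = [Ca²⁺][CO3²⁻]/Ksp = (1.40×10^-3)(0.0132×10^-3) / 3.548×10^-9 = 5.21

Ω = 5.21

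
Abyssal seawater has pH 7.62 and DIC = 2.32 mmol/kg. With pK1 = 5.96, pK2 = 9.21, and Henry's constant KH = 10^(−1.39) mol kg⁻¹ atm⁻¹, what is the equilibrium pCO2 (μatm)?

α₀ = 1 / (1 + K1/[H⁺] + K1K2/[H⁺]²) = 1 / (1 + 10^+1.66 + 10^+0.07)
   = 1 / (1 + 45.709 + 1.1749) = 1/47.884 = 0.02088
[CO2*] = α₀ × DIC = 0.02088 × 2.32 = 0.04845 mmol/kg
pCO2 = [CO2*]/KH = 4.845×10^-5 / 4.074×10^-2 = 1190 μatm

pCO2 = 1190 μatm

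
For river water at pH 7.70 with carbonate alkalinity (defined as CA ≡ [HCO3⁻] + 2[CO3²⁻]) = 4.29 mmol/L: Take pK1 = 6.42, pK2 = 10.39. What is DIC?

CA = [HCO3⁻] + 2[CO3²⁻] = (α₁ + 2α₂)·DIC
At pH 7.70: [H⁺]/K1 = 10^-1.28 = 0.052481, K2/[H⁺] = 10^-2.69 = 0.0020417
α₁ = 1/(1 + 0.052481 + 0.0020417) = 1/1.0545 = 0.9483; α₂ = α₁·K2/[H⁺] = 0.001936
α₁ + 2α₂ = 0.9522
DIC = CA / (α₁ + 2α₂) = 4.29 / 0.9522 = 4.51 mmol/L

DIC = 4.51 mmol/L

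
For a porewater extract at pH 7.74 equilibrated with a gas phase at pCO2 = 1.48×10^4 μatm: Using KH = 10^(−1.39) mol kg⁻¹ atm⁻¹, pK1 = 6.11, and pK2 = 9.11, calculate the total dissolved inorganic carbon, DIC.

DIC = 27.4 mmol/kg

[CO2*] = KH · pCO2 = 10^(−1.39) × 1.48×10^4×10^-6 = 6.029×10^-4 mol/kg
α₀ = 1/(1 + K1/[H⁺] + K1K2/[H⁺]²) = 1/(1 + 10^+1.63 + 10^+0.26) = 0.02199
DIC = [CO2*]/α₀ = 6.029×10^-4 / 0.02199 = 27.4 mmol/kg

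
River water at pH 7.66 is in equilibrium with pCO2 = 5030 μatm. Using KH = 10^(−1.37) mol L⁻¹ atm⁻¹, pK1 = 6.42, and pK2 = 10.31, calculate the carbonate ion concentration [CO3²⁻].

[CO2*] = KH · pCO2 = 10^(−1.37) × 5030×10^-6 = 2.146×10^-4 mol/L
α₀ = 1/(1 + K1/[H⁺] + K1K2/[H⁺]²) = 1/(1 + 10^+1.24 + 10^-1.41) = 0.05430
DIC = [CO2*]/α₀ = 2.146×10^-4 / 0.05430 = 3.952 mmol/L
[CO3²⁻] = α₂·DIC; α₂ = 0.002112, so [CO3²⁻] = 0.002112 × 3.952 = 0.00835 mmol/L = 8.35 μmol/L

[CO3²⁻] = 8.35 μmol/L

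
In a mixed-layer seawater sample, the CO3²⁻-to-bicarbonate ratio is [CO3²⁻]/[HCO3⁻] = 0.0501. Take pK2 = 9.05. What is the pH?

pH = 7.75

From K2 = [H⁺][CO3²⁻]/[HCO3⁻]:  pH = pK2 + log₁₀([CO3²⁻]/[HCO3⁻])
log₁₀(0.0501) = -1.300
pH = 9.05 + (-1.300) = 7.75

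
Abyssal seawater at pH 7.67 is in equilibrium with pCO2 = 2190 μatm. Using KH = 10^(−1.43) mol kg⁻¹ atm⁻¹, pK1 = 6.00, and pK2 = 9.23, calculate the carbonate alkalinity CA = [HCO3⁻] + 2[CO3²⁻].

CA = 4.02 mmol/kg

[CO2*] = KH · pCO2 = 10^(−1.43) × 2190×10^-6 = 8.137×10^-5 mol/kg
α₀ = 1/(1 + K1/[H⁺] + K1K2/[H⁺]²) = 1/(1 + 10^+1.67 + 10^+0.11) = 0.02038
DIC = [CO2*]/α₀ = 8.137×10^-5 / 0.02038 = 3.992 mmol/kg
CA = (α₁ + 2α₂)·DIC = (0.9534 + 2×0.02626) × 3.992 = 4.02 mmol/kg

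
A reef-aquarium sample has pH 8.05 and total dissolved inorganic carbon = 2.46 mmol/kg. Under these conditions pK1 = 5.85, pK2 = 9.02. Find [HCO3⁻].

α₁ = 1 / (1 + [H⁺]/K1 + K2/[H⁺]) = 1 / (1 + 10^-2.20 + 10^-0.97)
   = 1 / (1 + 0.0063096 + 0.10715) = 1/1.1135 = 0.8981
[HCO3⁻] = α₁ × DIC = 0.8981 × 2.46 = 2.21 mmol/kg

[HCO3⁻] = 2.21 mmol/kg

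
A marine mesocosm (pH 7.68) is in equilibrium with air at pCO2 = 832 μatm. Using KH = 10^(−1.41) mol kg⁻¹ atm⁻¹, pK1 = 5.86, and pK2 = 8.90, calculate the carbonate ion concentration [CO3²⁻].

[CO2*] = KH · pCO2 = 10^(−1.41) × 832×10^-6 = 3.237×10^-5 mol/kg
α₀ = 1/(1 + K1/[H⁺] + K1K2/[H⁺]²) = 1/(1 + 10^+1.82 + 10^+0.60) = 0.01407
DIC = [CO2*]/α₀ = 3.237×10^-5 / 0.01407 = 2.300 mmol/kg
[CO3²⁻] = α₂·DIC; α₂ = 0.05603, so [CO3²⁻] = 0.05603 × 2.300 = 0.129 mmol/kg

[CO3²⁻] = 0.129 mmol/kg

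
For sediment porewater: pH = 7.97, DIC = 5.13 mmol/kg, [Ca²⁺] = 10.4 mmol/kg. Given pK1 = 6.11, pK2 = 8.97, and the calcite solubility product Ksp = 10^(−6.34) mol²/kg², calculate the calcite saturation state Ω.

Ω = 10.5

α₂ = 1 / (1 + [H⁺]/K2 + [H⁺]²/(K1K2)) = 1 / (1 + 10^+1.00 + 10^-0.86)
   = 1 / (1 + 10.000 + 0.13804) = 1/11.138 = 0.08978
[CO3²⁻] = α₂ × DIC = 0.08978 × 5.13 = 0.4606 mmol/kg
Ksp = 10^(−6.34) = 4.571×10^-7
Ω = [Ca²⁺][CO3²⁻]/Ksp = (10.4×10^-3)(4.606×10^-4) / 4.571×10^-7 = 10.5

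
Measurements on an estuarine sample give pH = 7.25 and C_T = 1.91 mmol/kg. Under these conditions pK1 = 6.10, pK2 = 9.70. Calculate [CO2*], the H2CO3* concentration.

α₀ = 1 / (1 + K1/[H⁺] + K1K2/[H⁺]²) = 1 / (1 + 10^+1.15 + 10^-1.30)
   = 1 / (1 + 14.125 + 0.050119) = 1/15.175 = 0.06590
[CO2*] = α₀ × DIC = 0.06590 × 1.91 = 0.126 mmol/kg

[CO2*] = 0.126 mmol/kg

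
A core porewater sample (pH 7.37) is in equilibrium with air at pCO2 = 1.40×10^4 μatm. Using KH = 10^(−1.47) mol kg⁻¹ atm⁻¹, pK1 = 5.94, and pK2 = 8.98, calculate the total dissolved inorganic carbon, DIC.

[CO2*] = KH · pCO2 = 10^(−1.47) × 1.40×10^4×10^-6 = 4.744×10^-4 mol/kg
α₀ = 1/(1 + K1/[H⁺] + K1K2/[H⁺]²) = 1/(1 + 10^+1.43 + 10^-0.18) = 0.03499
DIC = [CO2*]/α₀ = 4.744×10^-4 / 0.03499 = 13.6 mmol/kg

DIC = 13.6 mmol/kg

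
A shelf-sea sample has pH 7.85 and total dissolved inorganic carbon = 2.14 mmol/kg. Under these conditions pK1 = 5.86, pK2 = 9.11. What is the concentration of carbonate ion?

α₂ = 1 / (1 + [H⁺]/K2 + [H⁺]²/(K1K2)) = 1 / (1 + 10^+1.26 + 10^-0.73)
   = 1 / (1 + 18.197 + 0.18621) = 1/19.383 = 0.05159
[CO3²⁻] = α₂ × DIC = 0.05159 × 2.14 = 0.110 mmol/kg

[CO3²⁻] = 0.110 mmol/kg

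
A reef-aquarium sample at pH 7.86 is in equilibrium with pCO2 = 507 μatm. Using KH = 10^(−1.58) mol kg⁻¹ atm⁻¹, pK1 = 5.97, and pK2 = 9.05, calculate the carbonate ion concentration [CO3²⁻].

[CO2*] = KH · pCO2 = 10^(−1.58) × 507×10^-6 = 1.334×10^-5 mol/kg
α₀ = 1/(1 + K1/[H⁺] + K1K2/[H⁺]²) = 1/(1 + 10^+1.89 + 10^+0.70) = 0.01196
DIC = [CO2*]/α₀ = 1.334×10^-5 / 0.01196 = 1.115 mmol/kg
[CO3²⁻] = α₂·DIC; α₂ = 0.05992, so [CO3²⁻] = 0.05992 × 1.115 = 0.0668 mmol/kg

[CO3²⁻] = 0.0668 mmol/kg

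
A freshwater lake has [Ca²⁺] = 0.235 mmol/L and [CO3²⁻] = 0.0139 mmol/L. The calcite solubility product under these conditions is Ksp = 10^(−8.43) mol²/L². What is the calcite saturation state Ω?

Ω = 0.879

Ksp = 10^(−8.43) = 3.715×10^-9
Ω = [Ca²⁺][CO3²⁻]/Ksp = (0.235×10^-3)(0.0139×10^-3) / 3.715×10^-9 = 0.879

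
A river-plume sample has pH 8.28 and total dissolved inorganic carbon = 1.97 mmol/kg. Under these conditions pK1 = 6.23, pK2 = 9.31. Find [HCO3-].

[HCO3⁻] = 1.79 mmol/kg

α₁ = 1 / (1 + [H⁺]/K1 + K2/[H⁺]) = 1 / (1 + 10^-2.05 + 10^-1.03)
   = 1 / (1 + 0.0089125 + 0.093325) = 1/1.1022 = 0.9072
[HCO3⁻] = α₁ × DIC = 0.9072 × 1.97 = 1.79 mmol/kg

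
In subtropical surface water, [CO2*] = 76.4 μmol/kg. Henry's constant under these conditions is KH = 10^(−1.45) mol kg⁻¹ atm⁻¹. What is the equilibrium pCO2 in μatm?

pCO2 = 2150 μatm

KH = 10^(−1.45) = 3.548×10^-2 mol kg⁻¹ atm⁻¹
pCO2 = [CO2*]/KH = 76.4×10^-6 / 3.548×10^-2 = 2.15×10^-3 atm = 2150 μatm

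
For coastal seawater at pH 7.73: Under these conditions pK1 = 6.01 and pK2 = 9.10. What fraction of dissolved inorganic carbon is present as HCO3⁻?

α₁ = 0.942

α₁ = 1 / (1 + [H⁺]/K1 + K2/[H⁺]) = 1 / (1 + 10^-1.72 + 10^-1.37)
   = 1 / (1 + 0.019055 + 0.042658) = 1/1.0617 = 0.9419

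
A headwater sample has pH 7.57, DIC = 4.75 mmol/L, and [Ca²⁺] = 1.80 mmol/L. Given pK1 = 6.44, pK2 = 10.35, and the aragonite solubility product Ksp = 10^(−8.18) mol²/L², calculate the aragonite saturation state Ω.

α₂ = 1 / (1 + [H⁺]/K2 + [H⁺]²/(K1K2)) = 1 / (1 + 10^+2.78 + 10^+1.65)
   = 1 / (1 + 602.56 + 44.668) = 1/648.23 = 0.001543
[CO3²⁻] = α₂ × DIC = 0.001543 × 4.75 = 0.007328 mmol/L = 7.328 μmol/L
Ksp = 10^(−8.18) = 6.607×10^-9
Ω = [Ca²⁺][CO3²⁻]/Ksp = (1.80×10^-3)(7.328×10^-6) / 6.607×10^-9 = 2.00

Ω = 2.00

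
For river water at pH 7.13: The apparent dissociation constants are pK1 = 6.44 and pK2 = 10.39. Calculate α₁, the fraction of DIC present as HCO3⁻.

α₁ = 1 / (1 + [H⁺]/K1 + K2/[H⁺]) = 1 / (1 + 10^-0.69 + 10^-3.26)
   = 1 / (1 + 0.20417 + 0.00054954) = 1/1.2047 = 0.8301

α₁ = 0.830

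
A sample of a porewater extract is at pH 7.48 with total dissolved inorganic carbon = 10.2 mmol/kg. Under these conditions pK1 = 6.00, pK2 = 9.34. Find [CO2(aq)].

α₀ = 1 / (1 + K1/[H⁺] + K1K2/[H⁺]²) = 1 / (1 + 10^+1.48 + 10^-0.38)
   = 1 / (1 + 30.200 + 0.41687) = 1/31.616 = 0.03163
[CO2*] = α₀ × DIC = 0.03163 × 10.2 = 0.323 mmol/kg

[CO2*] = 0.323 mmol/kg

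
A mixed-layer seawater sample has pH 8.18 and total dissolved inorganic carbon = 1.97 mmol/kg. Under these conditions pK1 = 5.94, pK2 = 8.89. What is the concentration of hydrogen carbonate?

α₁ = 1 / (1 + [H⁺]/K1 + K2/[H⁺]) = 1 / (1 + 10^-2.24 + 10^-0.71)
   = 1 / (1 + 0.0057544 + 0.19498) = 1/1.2007 = 0.8328
[HCO3⁻] = α₁ × DIC = 0.8328 × 1.97 = 1.64 mmol/kg

[HCO3⁻] = 1.64 mmol/kg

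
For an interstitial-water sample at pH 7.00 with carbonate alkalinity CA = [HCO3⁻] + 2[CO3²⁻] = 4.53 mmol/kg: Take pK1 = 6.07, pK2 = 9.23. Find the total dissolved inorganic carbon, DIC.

CA = [HCO3⁻] + 2[CO3²⁻] = (α₁ + 2α₂)·DIC
At pH 7.00: [H⁺]/K1 = 10^-0.93 = 0.11749, K2/[H⁺] = 10^-2.23 = 0.0058884
α₁ = 1/(1 + 0.11749 + 0.0058884) = 1/1.1234 = 0.8902; α₂ = α₁·K2/[H⁺] = 0.005242
α₁ + 2α₂ = 0.9007
DIC = CA / (α₁ + 2α₂) = 4.53 / 0.9007 = 5.03 mmol/kg

DIC = 5.03 mmol/kg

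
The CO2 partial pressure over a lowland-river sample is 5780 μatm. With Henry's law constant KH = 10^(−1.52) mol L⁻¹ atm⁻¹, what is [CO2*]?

KH = 10^(−1.52) = 3.020×10^-2 mol L⁻¹ atm⁻¹
[CO2*] = KH · pCO2 = 3.020×10^-2 × 5780×10^-6 atm = 1.75×10^-4 mol/L

[CO2*] = 175 μmol/L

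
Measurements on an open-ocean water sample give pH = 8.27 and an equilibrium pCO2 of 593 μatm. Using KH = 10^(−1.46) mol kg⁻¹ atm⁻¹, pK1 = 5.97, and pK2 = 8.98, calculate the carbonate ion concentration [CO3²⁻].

[CO3²⁻] = 0.800 mmol/kg

[CO2*] = KH · pCO2 = 10^(−1.46) × 593×10^-6 = 2.056×10^-5 mol/kg
α₀ = 1/(1 + K1/[H⁺] + K1K2/[H⁺]²) = 1/(1 + 10^+2.30 + 10^+1.59) = 0.004177
DIC = [CO2*]/α₀ = 2.056×10^-5 / 0.004177 = 4.923 mmol/kg
[CO3²⁻] = α₂·DIC; α₂ = 0.1625, so [CO3²⁻] = 0.1625 × 4.923 = 0.800 mmol/kg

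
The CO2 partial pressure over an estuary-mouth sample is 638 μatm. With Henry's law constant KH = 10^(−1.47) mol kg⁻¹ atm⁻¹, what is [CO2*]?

KH = 10^(−1.47) = 3.388×10^-2 mol kg⁻¹ atm⁻¹
[CO2*] = KH · pCO2 = 3.388×10^-2 × 638×10^-6 atm = 2.16×10^-5 mol/kg

[CO2*] = 21.6 μmol/kg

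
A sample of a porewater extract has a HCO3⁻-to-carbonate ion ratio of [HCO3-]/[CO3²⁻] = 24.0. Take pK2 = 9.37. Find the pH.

pH = 7.99

From K2 = [H⁺][CO3²⁻]/[HCO3-]:  pH = pK2 − log₁₀([HCO3-]/[CO3²⁻])
log₁₀(24.0) = +1.380
pH = 9.37 − (+1.380) = 7.99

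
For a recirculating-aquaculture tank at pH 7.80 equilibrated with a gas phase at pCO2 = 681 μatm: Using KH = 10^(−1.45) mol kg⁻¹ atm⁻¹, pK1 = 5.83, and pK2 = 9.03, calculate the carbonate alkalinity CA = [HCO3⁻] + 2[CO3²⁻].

[CO2*] = KH · pCO2 = 10^(−1.45) × 681×10^-6 = 2.416×10^-5 mol/kg
α₀ = 1/(1 + K1/[H⁺] + K1K2/[H⁺]²) = 1/(1 + 10^+1.97 + 10^+0.74) = 0.01002
DIC = [CO2*]/α₀ = 2.416×10^-5 / 0.01002 = 2.412 mmol/kg
CA = (α₁ + 2α₂)·DIC = (0.9349 + 2×0.05505) × 2.412 = 2.52 mmol/kg

CA = 2.52 mmol/kg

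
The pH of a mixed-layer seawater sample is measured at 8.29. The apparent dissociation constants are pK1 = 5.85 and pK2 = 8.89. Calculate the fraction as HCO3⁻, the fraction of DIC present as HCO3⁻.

α₁ = 1 / (1 + [H⁺]/K1 + K2/[H⁺]) = 1 / (1 + 10^-2.44 + 10^-0.60)
   = 1 / (1 + 0.0036308 + 0.25119) = 1/1.2548 = 0.7969

α₁ = 0.797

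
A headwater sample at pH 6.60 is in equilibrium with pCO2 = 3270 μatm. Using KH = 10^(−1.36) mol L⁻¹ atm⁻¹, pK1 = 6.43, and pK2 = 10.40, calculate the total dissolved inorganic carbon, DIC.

[CO2*] = KH · pCO2 = 10^(−1.36) × 3270×10^-6 = 1.427×10^-4 mol/L
α₀ = 1/(1 + K1/[H⁺] + K1K2/[H⁺]²) = 1/(1 + 10^+0.17 + 10^-3.63) = 0.4033
DIC = [CO2*]/α₀ = 1.427×10^-4 / 0.4033 = 0.354 mmol/L

DIC = 0.354 mmol/L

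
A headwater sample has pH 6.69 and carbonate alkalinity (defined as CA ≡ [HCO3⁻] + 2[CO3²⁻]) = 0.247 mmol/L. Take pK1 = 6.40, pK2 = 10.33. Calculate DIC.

DIC = 0.374 mmol/L

CA = [HCO3⁻] + 2[CO3²⁻] = (α₁ + 2α₂)·DIC
At pH 6.69: [H⁺]/K1 = 10^-0.29 = 0.51286, K2/[H⁺] = 10^-3.64 = 0.00022909
α₁ = 1/(1 + 0.51286 + 0.00022909) = 1/1.5131 = 0.6609; α₂ = α₁·K2/[H⁺] = 0.0001514
α₁ + 2α₂ = 0.6612
DIC = CA / (α₁ + 2α₂) = 0.247 / 0.6612 = 0.374 mmol/L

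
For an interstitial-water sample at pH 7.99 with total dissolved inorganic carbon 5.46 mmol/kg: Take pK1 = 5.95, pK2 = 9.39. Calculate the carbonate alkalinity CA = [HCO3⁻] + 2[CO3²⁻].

CA = [HCO3⁻] + 2[CO3²⁻] = (α₁ + 2α₂)·DIC
At pH 7.99: [H⁺]/K1 = 10^-2.04 = 0.0091201, K2/[H⁺] = 10^-1.40 = 0.039811
α₁ = 1/(1 + 0.0091201 + 0.039811) = 1/1.0489 = 0.9534; α₂ = α₁·K2/[H⁺] = 0.03795
α₁ + 2α₂ = 1.0293
CA = 1.0293 × 5.46 = 5.62 mmol/kg

CA = 5.62 mmol/kg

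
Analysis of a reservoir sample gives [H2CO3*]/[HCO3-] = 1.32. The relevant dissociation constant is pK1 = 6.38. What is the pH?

pH = 6.26

From K1 = [H⁺][HCO3-]/[H2CO3*]:  pH = pK1 − log₁₀([H2CO3*]/[HCO3-])
log₁₀(1.32) = +0.121
pH = 6.38 − (+0.121) = 6.26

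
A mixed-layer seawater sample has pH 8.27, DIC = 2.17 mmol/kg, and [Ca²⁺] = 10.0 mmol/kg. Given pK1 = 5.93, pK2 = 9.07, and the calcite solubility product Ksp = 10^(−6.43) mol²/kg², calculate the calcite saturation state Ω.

α₂ = 1 / (1 + [H⁺]/K2 + [H⁺]²/(K1K2)) = 1 / (1 + 10^+0.80 + 10^-1.54)
   = 1 / (1 + 6.3096 + 0.028840) = 1/7.3384 = 0.1363
[CO3²⁻] = α₂ × DIC = 0.1363 × 2.17 = 0.2957 mmol/kg
Ksp = 10^(−6.43) = 3.715×10^-7
Ω = [Ca²⁺][CO3²⁻]/Ksp = (10.0×10^-3)(2.957×10^-4) / 3.715×10^-7 = 7.96

Ω = 7.96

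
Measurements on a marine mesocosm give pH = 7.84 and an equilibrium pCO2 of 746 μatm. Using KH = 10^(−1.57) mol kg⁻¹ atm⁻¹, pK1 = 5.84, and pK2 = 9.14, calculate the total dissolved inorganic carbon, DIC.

[CO2*] = KH · pCO2 = 10^(−1.57) × 746×10^-6 = 2.008×10^-5 mol/kg
α₀ = 1/(1 + K1/[H⁺] + K1K2/[H⁺]²) = 1/(1 + 10^+2.00 + 10^+0.70) = 0.009433
DIC = [CO2*]/α₀ = 2.008×10^-5 / 0.009433 = 2.13 mmol/kg

DIC = 2.13 mmol/kg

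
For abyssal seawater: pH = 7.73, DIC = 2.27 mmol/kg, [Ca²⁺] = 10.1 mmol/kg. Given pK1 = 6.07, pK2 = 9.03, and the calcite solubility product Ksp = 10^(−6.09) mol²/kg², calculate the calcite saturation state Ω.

α₂ = 1 / (1 + [H⁺]/K2 + [H⁺]²/(K1K2)) = 1 / (1 + 10^+1.30 + 10^-0.36)
   = 1 / (1 + 19.953 + 0.43652) = 1/21.389 = 0.04675
[CO3²⁻] = α₂ × DIC = 0.04675 × 2.27 = 0.1061 mmol/kg
Ksp = 10^(−6.09) = 8.128×10^-7
Ω = [Ca²⁺][CO3²⁻]/Ksp = (10.1×10^-3)(1.061×10^-4) / 8.128×10^-7 = 1.32

Ω = 1.32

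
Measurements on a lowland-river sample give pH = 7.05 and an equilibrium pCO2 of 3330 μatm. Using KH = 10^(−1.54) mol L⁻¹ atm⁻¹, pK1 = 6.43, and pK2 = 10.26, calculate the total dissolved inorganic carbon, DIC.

DIC = 0.497 mmol/L

[CO2*] = KH · pCO2 = 10^(−1.54) × 3330×10^-6 = 9.604×10^-5 mol/L
α₀ = 1/(1 + K1/[H⁺] + K1K2/[H⁺]²) = 1/(1 + 10^+0.62 + 10^-2.59) = 0.1934
DIC = [CO2*]/α₀ = 9.604×10^-5 / 0.1934 = 0.497 mmol/L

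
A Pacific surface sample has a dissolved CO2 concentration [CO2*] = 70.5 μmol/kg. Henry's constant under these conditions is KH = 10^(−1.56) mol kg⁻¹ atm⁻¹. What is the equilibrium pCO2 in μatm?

pCO2 = 2560 μatm

KH = 10^(−1.56) = 2.754×10^-2 mol kg⁻¹ atm⁻¹
pCO2 = [CO2*]/KH = 70.5×10^-6 / 2.754×10^-2 = 2.56×10^-3 atm = 2560 μatm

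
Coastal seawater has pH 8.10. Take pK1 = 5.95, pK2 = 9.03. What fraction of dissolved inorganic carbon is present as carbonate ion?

α₂ = 0.104

α₂ = 1 / (1 + [H⁺]/K2 + [H⁺]²/(K1K2)) = 1 / (1 + 10^+0.93 + 10^-1.22)
   = 1 / (1 + 8.5114 + 0.060256) = 1/9.5716 = 0.1045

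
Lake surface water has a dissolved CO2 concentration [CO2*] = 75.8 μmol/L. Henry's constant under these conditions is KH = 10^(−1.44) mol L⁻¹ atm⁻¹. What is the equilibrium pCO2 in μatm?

KH = 10^(−1.44) = 3.631×10^-2 mol L⁻¹ atm⁻¹
pCO2 = [CO2*]/KH = 75.8×10^-6 / 3.631×10^-2 = 2.09×10^-3 atm = 2090 μatm

pCO2 = 2090 μatm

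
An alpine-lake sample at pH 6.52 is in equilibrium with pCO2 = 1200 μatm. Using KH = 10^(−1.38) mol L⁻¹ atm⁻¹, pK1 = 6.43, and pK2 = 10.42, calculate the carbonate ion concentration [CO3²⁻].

[CO3²⁻] = 0.00775 μmol/L

[CO2*] = KH · pCO2 = 10^(−1.38) × 1200×10^-6 = 5.002×10^-5 mol/L
α₀ = 1/(1 + K1/[H⁺] + K1K2/[H⁺]²) = 1/(1 + 10^+0.09 + 10^-3.81) = 0.4483
DIC = [CO2*]/α₀ = 5.002×10^-5 / 0.4483 = 0.1116 mmol/L
[CO3²⁻] = α₂·DIC; α₂ = 6.944×10^-5, so [CO3²⁻] = 6.944×10^-5 × 0.1116 = 7.75×10^-6 mmol/L = 0.00775 μmol/L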